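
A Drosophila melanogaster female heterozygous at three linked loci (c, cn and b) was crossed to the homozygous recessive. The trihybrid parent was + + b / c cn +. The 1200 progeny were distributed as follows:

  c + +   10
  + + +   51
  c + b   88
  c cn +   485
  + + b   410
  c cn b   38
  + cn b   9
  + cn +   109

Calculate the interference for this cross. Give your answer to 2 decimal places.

0.02

The two rarest classes, + cn b and c + +, are the double crossovers. Comparing them with the parentals, only the cn allele has switched, so cn is the middle locus and the order is c – cn – b.
c–cn: (197 + 19)/1200 = 0.1800; cn–b: (89 + 19)/1200 = 0.0900.
Expected DCO frequency = 0.1800 × 0.0900 ≈ 0.01620; observed = 19/1200 ≈ 0.01583.
Coefficient of coincidence = 0.01583/0.01620 ≈ 0.98; interference = 1 − 0.98 = 0.02.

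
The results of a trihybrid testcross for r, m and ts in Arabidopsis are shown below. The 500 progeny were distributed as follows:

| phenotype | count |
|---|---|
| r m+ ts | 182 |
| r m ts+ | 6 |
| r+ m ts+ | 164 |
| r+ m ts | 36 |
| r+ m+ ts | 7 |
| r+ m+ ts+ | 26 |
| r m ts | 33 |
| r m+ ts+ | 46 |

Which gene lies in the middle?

The two most frequent reciprocal classes, r+ m ts+ and r m+ ts, are the parental types, so the F1 was r+ m ts+ / r m+ ts.
The two rarest classes, r m ts+ and r+ m+ ts, are the double crossovers. Comparing them with the parentals, only the r allele has switched, so r is the middle locus and the order is m – r – ts.

r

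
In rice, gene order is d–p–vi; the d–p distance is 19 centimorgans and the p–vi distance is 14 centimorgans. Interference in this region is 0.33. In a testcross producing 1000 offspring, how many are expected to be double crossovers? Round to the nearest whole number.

18

Map distances give recombination frequencies of 0.190 and 0.140 for the two intervals.
With interference 0.33 (so coincidence = 0.67), expected double-crossover frequency = 0.190 × 0.140 × 0.67 = 0.01782.
Expected number = 0.01782 × 1000 = 17.82 ≈ 18.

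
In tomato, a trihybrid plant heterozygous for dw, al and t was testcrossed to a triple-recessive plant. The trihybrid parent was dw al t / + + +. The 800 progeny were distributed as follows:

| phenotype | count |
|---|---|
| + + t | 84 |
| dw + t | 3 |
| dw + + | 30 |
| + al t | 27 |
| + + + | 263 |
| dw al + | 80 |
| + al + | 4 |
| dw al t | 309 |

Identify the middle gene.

al

The two rarest classes, dw + t and + al +, are the double crossovers. Comparing them with the parentals, only the al allele has switched, so al is the middle locus and the order is t – al – dw.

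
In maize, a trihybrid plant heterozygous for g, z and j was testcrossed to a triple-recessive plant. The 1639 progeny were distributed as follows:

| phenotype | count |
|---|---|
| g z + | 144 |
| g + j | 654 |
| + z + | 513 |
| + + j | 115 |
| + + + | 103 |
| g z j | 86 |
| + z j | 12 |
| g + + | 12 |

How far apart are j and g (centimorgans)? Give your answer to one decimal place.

17.3 centimorgans

The two most frequent reciprocal classes, g + j and + z +, are the parental types, so the F1 was g + j / + z +.
The two rarest classes, g + + and + z j, are the double crossovers. Comparing them with the parentals, only the j allele has switched, so j is the middle locus and the order is z – j – g.
Crossovers in the j–g interval produce the single-crossover classes + + j and g z + (115 + 144 = 259) plus the double crossovers (24).
RF(j–g) = (259 + 24) / 1639 = 283/1639 = 0.1727 → 17.3 centimorgans.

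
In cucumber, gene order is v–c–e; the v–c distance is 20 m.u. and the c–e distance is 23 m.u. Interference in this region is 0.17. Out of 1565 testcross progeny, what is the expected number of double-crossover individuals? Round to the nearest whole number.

Map distances give recombination frequencies of 0.200 and 0.230 for the two intervals.
With interference 0.17 (so coincidence = 0.83), expected double-crossover frequency = 0.200 × 0.230 × 0.83 = 0.03818.
Expected number = 0.03818 × 1565 = 59.75 ≈ 60.

60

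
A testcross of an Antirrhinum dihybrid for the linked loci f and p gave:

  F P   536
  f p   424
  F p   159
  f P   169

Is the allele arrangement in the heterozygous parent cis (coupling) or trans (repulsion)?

cis

The two most frequent classes are F P (536) and f p (424); these are the parental (non-recombinant) types.
So the F1 carried F P on one chromosome and f p on the other — the recessive alleles are on the same chromosome (cis / coupling).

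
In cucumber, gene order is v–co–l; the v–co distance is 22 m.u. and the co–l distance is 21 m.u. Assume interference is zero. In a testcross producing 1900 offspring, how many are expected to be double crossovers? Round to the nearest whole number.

Map distances give recombination frequencies of 0.220 and 0.210 for the two intervals.
With no interference, expected double-crossover frequency = 0.220 × 0.210 = 0.04620.
Expected number = 0.04620 × 1900 = 87.78 ≈ 88.

88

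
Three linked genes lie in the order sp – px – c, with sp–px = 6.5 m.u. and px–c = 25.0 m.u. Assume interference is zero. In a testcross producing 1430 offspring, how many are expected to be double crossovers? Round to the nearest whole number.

Map distances give recombination frequencies of 0.065 and 0.250 for the two intervals.
With no interference, expected double-crossover frequency = 0.065 × 0.250 = 0.01625.
Expected number = 0.01625 × 1430 = 23.24 ≈ 23.

23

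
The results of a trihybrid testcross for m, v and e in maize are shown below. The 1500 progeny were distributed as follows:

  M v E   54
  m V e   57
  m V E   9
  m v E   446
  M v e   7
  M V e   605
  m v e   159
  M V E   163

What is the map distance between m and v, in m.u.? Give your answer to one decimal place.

The two most frequent reciprocal classes, M V e and m v E, are the parental types, so the F1 was M V e / m v E.
The two rarest classes, M v e and m V E, are the double crossovers. Comparing them with the parentals, only the v allele has switched, so v is the middle locus and the order is m – v – e.
Crossovers in the m–v interval produce the single-crossover classes m V e and M v E (57 + 54 = 111) plus the double crossovers (16).
RF(m–v) = (111 + 16) / 1500 = 127/1500 = 0.0847 → 8.5 m.u.

8.5 m.u.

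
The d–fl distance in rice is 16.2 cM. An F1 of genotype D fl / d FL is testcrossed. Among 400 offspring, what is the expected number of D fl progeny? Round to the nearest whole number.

168

A map distance of 16.2 cM corresponds to a recombination frequency of 0.162.
The F1 is D fl / d FL, so D fl is a parental gamete class with expected frequency (1 − r)/2 = 0.838/2 = 0.4190.
Expected number = 0.4190 × 400 = 167.60 ≈ 168.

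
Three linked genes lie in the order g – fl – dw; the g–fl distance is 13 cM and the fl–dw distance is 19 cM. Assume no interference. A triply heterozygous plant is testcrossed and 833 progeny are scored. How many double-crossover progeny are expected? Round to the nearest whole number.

Map distances give recombination frequencies of 0.130 and 0.190 for the two intervals.
With no interference, expected double-crossover frequency = 0.130 × 0.190 = 0.02470.
Expected number = 0.02470 × 833 = 20.58 ≈ 21.

21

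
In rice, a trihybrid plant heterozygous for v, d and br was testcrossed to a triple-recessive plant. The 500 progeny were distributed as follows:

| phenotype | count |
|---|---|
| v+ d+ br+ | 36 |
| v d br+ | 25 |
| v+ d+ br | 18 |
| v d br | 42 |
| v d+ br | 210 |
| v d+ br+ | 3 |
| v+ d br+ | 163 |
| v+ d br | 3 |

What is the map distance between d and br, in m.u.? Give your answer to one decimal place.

The two most frequent reciprocal classes, v d+ br and v+ d br+, are the parental types, so the F1 was v d+ br / v+ d br+.
The two rarest classes, v d+ br+ and v+ d br, are the double crossovers. Comparing them with the parentals, only the br allele has switched, so br is the middle locus and the order is d – br – v.
Crossovers in the d–br interval produce the single-crossover classes v d br and v+ d+ br+ (42 + 36 = 78) plus the double crossovers (6).
RF(d–br) = (78 + 6) / 500 = 84/500 = 0.1680 → 16.8 m.u.

16.8 m.u.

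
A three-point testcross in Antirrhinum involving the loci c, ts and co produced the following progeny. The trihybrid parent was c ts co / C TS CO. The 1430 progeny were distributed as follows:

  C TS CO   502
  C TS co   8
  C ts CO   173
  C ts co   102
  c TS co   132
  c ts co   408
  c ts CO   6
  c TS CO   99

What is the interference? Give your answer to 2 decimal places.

The two rarest classes, c ts CO and C TS co, are the double crossovers. Comparing them with the parentals, only the co allele has switched, so co is the middle locus and the order is c – co – ts.
c–co: (201 + 14)/1430 = 0.1503; co–ts: (305 + 14)/1430 = 0.2231.
Expected DCO frequency = 0.1503 × 0.2231 ≈ 0.03353; observed = 14/1430 ≈ 0.00979.
Coefficient of coincidence = 0.00979/0.03353 ≈ 0.29; interference = 1 − 0.29 = 0.71.

0.71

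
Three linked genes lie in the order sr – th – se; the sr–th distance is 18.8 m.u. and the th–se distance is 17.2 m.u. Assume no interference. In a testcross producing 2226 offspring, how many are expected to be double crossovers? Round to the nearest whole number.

Map distances give recombination frequencies of 0.188 and 0.172 for the two intervals.
With no interference, expected double-crossover frequency = 0.188 × 0.172 = 0.03234.
Expected number = 0.03234 × 2226 = 71.98 ≈ 72.

72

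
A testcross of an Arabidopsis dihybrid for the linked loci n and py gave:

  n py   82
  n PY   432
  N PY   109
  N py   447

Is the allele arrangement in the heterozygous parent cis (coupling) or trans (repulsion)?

The two most frequent classes are N py (447) and n PY (432); these are the parental (non-recombinant) types.
So the F1 carried N py on one chromosome and n PY on the other — the recessive alleles are on opposite chromosomes (trans / repulsion).

trans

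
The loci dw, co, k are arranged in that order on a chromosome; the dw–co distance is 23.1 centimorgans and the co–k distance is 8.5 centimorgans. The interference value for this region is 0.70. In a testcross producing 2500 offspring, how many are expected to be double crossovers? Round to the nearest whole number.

15

Map distances give recombination frequencies of 0.231 and 0.085 for the two intervals.
With interference 0.70 (so coincidence = 0.30), expected double-crossover frequency = 0.231 × 0.085 × 0.30 = 0.00589.
Expected number = 0.00589 × 2500 = 14.73 ≈ 15.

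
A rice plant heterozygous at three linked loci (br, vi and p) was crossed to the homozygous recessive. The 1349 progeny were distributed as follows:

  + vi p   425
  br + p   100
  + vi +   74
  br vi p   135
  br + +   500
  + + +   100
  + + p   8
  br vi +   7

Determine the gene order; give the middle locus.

vi

The two most frequent reciprocal classes, br + + and + vi p, are the parental types, so the F1 was br + + / + vi p.
The two rarest classes, br vi + and + + p, are the double crossovers. Comparing them with the parentals, only the vi allele has switched, so vi is the middle locus and the order is p – vi – br.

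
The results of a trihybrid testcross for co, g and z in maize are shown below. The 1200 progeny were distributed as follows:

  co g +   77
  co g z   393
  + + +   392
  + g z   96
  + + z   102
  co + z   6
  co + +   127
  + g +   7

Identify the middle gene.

g

The two most frequent reciprocal classes, + + + and co g z, are the parental types, so the F1 was + + + / co g z.
The two rarest classes, + g + and co + z, are the double crossovers. Comparing them with the parentals, only the g allele has switched, so g is the middle locus and the order is co – g – z.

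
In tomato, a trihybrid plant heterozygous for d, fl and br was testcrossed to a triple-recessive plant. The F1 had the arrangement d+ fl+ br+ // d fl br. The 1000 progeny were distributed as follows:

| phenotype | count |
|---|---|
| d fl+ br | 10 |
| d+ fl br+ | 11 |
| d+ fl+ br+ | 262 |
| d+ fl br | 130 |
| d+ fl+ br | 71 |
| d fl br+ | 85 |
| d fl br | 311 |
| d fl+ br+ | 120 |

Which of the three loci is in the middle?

The two rarest classes, d+ fl br+ and d fl+ br, are the double crossovers. Comparing them with the parentals, only the fl allele has switched, so fl is the middle locus and the order is br – fl – d.

fl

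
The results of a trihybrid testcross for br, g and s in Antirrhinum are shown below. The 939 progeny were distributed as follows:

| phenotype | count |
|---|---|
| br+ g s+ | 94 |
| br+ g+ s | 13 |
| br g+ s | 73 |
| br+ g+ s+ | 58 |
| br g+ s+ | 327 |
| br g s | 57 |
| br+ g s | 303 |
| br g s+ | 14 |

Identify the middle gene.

The two most frequent reciprocal classes, br+ g s and br g+ s+, are the parental types, so the F1 was br+ g s / br g+ s+.
The two rarest classes, br+ g+ s and br g s+, are the double crossovers. Comparing them with the parentals, only the g allele has switched, so g is the middle locus and the order is s – g – br.

g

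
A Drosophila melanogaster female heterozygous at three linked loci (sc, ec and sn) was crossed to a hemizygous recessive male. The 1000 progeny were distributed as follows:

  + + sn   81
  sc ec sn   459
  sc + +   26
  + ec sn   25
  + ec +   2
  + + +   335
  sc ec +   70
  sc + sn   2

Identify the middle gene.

The two most frequent reciprocal classes, sc ec sn and + + +, are the parental types, so the F1 was sc ec sn / + + +.
The two rarest classes, sc + sn and + ec +, are the double crossovers. Comparing them with the parentals, only the ec allele has switched, so ec is the middle locus and the order is sn – ec – sc.

ec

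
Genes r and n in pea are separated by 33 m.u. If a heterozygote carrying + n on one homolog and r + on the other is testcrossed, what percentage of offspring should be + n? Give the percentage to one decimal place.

A map distance of 33 m.u. corresponds to a recombination frequency of 0.330.
The F1 is + n / r +, so + n is a parental gamete class with expected frequency (1 − r)/2 = 0.670/2 = 0.3350.
That is 0.3350 = 33.5% of the progeny.

33.5%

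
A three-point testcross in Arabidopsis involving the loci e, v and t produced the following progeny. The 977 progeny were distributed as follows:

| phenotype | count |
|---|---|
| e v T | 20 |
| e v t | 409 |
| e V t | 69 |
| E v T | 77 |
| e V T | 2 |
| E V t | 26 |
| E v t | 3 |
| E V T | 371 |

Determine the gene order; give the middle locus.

e

The two most frequent reciprocal classes, e v t and E V T, are the parental types, so the F1 was e v t / E V T.
The two rarest classes, E v t and e V T, are the double crossovers. Comparing them with the parentals, only the e allele has switched, so e is the middle locus and the order is v – e – t.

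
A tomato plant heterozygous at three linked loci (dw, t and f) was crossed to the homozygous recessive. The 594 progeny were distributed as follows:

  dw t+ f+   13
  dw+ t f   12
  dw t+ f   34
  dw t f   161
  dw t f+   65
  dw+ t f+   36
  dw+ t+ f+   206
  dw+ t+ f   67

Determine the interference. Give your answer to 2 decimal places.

0.00

The two most frequent reciprocal classes, dw t f and dw+ t+ f+, are the parental types, so the F1 was dw t f / dw+ t+ f+.
The two rarest classes, dw+ t f and dw t+ f+, are the double crossovers. Comparing them with the parentals, only the dw allele has switched, so dw is the middle locus and the order is t – dw – f.
t–dw: (70 + 25)/594 = 0.1599; dw–f: (132 + 25)/594 = 0.2643.
Expected DCO frequency = 0.1599 × 0.2643 ≈ 0.04226; observed = 25/594 ≈ 0.04209.
Coefficient of coincidence = 0.04209/0.04226 ≈ 1.00; interference = 1 − 1.00 = 0.00.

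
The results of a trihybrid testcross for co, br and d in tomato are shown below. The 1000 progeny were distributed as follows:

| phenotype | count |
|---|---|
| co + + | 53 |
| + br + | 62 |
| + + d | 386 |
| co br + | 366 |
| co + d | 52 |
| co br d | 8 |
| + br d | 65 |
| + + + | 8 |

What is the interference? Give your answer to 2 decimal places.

0.08

The two most frequent reciprocal classes, co br + and + + d, are the parental types, so the F1 was co br + / + + d.
The two rarest classes, co br d and + + +, are the double crossovers. Comparing them with the parentals, only the d allele has switched, so d is the middle locus and the order is br – d – co.
br–d: (118 + 16)/1000 = 0.1340; d–co: (114 + 16)/1000 = 0.1300.
Expected DCO frequency = 0.1340 × 0.1300 ≈ 0.01742; observed = 16/1000 ≈ 0.01600.
Coefficient of coincidence = 0.01600/0.01742 ≈ 0.92; interference = 1 − 0.92 = 0.08.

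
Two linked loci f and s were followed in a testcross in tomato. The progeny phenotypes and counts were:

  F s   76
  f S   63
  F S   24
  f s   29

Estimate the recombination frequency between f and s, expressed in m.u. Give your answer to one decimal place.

The two most frequent classes, F s (76) and f S (63), are the parental types, so the F1 was F s / f S.
The recombinant classes are F S and f s: 24 + 29 = 53.
Recombination frequency = 53/192 = 0.2760 ≈ 27.6%, i.e. 27.6 m.u.

27.6 m.u.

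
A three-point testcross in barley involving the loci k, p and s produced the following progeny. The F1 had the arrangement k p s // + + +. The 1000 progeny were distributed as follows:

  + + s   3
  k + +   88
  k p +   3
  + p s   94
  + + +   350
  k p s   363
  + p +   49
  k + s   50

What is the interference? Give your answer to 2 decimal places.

The two rarest classes, k p + and + + s, are the double crossovers. Comparing them with the parentals, only the s allele has switched, so s is the middle locus and the order is k – s – p.
k–s: (182 + 6)/1000 = 0.1880; s–p: (99 + 6)/1000 = 0.1050.
Expected DCO frequency = 0.1880 × 0.1050 ≈ 0.01974; observed = 6/1000 ≈ 0.00600.
Coefficient of coincidence = 0.00600/0.01974 ≈ 0.30; interference = 1 − 0.30 = 0.70.

0.70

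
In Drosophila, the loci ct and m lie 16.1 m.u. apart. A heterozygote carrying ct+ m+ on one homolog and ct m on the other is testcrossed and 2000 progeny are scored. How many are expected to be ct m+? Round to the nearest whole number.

A map distance of 16.1 m.u. corresponds to a recombination frequency of 0.161.
The F1 is ct+ m+ / ct m, so ct m+ is a recombinant gamete class with expected frequency r/2 = 0.161/2 = 0.0805.
Expected number = 0.0805 × 2000 = 161.00 ≈ 161.

161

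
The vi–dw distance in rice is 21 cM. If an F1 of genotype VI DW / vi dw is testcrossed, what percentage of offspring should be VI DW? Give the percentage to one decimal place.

39.5%

A map distance of 21 cM corresponds to a recombination frequency of 0.210.
The F1 is VI DW / vi dw, so VI DW is a parental gamete class with expected frequency (1 − r)/2 = 0.790/2 = 0.3950.
That is 0.3950 = 39.5% of the progeny.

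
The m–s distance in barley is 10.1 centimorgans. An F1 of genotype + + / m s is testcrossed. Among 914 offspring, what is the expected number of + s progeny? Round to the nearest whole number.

A map distance of 10.1 centimorgans corresponds to a recombination frequency of 0.101.
The F1 is + + / m s, so + s is a recombinant gamete class with expected frequency r/2 = 0.101/2 = 0.0505.
Expected number = 0.0505 × 914 = 46.16 ≈ 46.

46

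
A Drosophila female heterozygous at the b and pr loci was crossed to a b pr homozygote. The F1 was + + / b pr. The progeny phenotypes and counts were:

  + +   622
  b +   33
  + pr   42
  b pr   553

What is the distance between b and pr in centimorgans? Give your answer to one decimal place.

6.0 centimorgans

The recombinant classes are + pr and b +: 42 + 33 = 75.
Recombination frequency = 75/1250 = 0.0600 ≈ 6.0%, i.e. 6.0 centimorgans.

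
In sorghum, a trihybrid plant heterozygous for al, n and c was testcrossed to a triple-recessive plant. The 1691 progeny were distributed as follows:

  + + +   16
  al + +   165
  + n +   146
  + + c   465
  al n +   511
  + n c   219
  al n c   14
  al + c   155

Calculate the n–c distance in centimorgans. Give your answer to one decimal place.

24.5 centimorgans

The two most frequent reciprocal classes, + + c and al n +, are the parental types, so the F1 was + + c / al n +.
The two rarest classes, + + + and al n c, are the double crossovers. Comparing them with the parentals, only the c allele has switched, so c is the middle locus and the order is al – c – n.
Crossovers in the c–n interval produce the single-crossover classes + n c and al + + (219 + 165 = 384) plus the double crossovers (30).
RF(c–n) = (384 + 30) / 1691 = 414/1691 = 0.2448 → 24.5 centimorgans.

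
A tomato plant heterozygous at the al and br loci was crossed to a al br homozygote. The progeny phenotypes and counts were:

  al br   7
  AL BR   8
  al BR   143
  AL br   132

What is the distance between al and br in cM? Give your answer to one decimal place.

The two most frequent classes, AL br (132) and al BR (143), are the parental types, so the F1 was AL br / al BR.
The recombinant classes are AL BR and al br: 8 + 7 = 15.
Recombination frequency = 15/290 = 0.0517 ≈ 5.2%, i.e. 5.2 cM.

5.2 cM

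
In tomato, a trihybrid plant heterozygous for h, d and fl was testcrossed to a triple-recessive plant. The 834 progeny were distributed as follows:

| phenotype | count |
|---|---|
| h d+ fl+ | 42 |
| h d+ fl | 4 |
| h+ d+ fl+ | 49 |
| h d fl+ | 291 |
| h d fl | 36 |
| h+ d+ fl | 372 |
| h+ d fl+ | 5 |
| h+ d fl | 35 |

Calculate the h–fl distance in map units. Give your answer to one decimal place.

11.3 map units

The two most frequent reciprocal classes, h+ d+ fl and h d fl+, are the parental types, so the F1 was h+ d+ fl / h d fl+.
The two rarest classes, h d+ fl and h+ d fl+, are the double crossovers. Comparing them with the parentals, only the h allele has switched, so h is the middle locus and the order is fl – h – d.
Crossovers in the fl–h interval produce the single-crossover classes h+ d+ fl+ and h d fl (49 + 36 = 85) plus the double crossovers (9).
RF(fl–h) = (85 + 9) / 834 = 94/834 = 0.1127 → 11.3 map units.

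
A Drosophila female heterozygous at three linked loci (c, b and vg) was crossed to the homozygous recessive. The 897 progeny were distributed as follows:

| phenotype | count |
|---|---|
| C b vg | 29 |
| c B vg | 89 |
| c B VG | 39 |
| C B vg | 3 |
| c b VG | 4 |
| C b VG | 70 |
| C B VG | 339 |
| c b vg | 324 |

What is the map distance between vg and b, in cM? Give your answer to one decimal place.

The two most frequent reciprocal classes, C B VG and c b vg, are the parental types, so the F1 was C B VG / c b vg.
The two rarest classes, C B vg and c b VG, are the double crossovers. Comparing them with the parentals, only the vg allele has switched, so vg is the middle locus and the order is b – vg – c.
Crossovers in the b–vg interval produce the single-crossover classes C b VG and c B vg (70 + 89 = 159) plus the double crossovers (7).
RF(b–vg) = (159 + 7) / 897 = 166/897 = 0.1851 → 18.5 cM.

18.5 cM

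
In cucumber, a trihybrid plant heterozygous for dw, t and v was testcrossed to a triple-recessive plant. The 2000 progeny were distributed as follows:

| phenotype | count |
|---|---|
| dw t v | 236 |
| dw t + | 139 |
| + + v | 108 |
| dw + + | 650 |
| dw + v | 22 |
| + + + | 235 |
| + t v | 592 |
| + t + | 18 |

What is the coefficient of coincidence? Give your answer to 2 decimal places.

0.55

The two most frequent reciprocal classes, + t v and dw + +, are the parental types, so the F1 was + t v / dw + +.
The two rarest classes, + t + and dw + v, are the double crossovers. Comparing them with the parentals, only the v allele has switched, so v is the middle locus and the order is dw – v – t.
dw–v: (471 + 40)/2000 = 0.2555; v–t: (247 + 40)/2000 = 0.1435.
Expected DCO frequency = 0.2555 × 0.1435 ≈ 0.03666; observed = 40/2000 ≈ 0.02000.
Coefficient of coincidence = 0.02000/0.03666 ≈ 0.55.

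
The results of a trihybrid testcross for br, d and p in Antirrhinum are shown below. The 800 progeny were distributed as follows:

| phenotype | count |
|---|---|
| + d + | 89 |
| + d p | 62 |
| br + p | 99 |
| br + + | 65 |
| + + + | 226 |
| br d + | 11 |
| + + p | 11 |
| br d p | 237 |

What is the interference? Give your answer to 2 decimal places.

0.44

The two most frequent reciprocal classes, + + + and br d p, are the parental types, so the F1 was + + + / br d p.
The two rarest classes, + + p and br d +, are the double crossovers. Comparing them with the parentals, only the p allele has switched, so p is the middle locus and the order is d – p – br.
d–p: (188 + 22)/800 = 0.2625; p–br: (127 + 22)/800 = 0.1862.
Expected DCO frequency = 0.2625 × 0.1862 ≈ 0.04888; observed = 22/800 ≈ 0.02750.
Coefficient of coincidence = 0.02750/0.04888 ≈ 0.56; interference = 1 − 0.56 = 0.44.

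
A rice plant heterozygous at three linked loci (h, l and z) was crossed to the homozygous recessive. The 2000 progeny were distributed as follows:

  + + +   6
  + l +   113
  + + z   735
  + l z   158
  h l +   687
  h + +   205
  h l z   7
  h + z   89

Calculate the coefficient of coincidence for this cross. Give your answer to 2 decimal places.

0.32

The two most frequent reciprocal classes, h l + and + + z, are the parental types, so the F1 was h l + / + + z.
The two rarest classes, h l z and + + +, are the double crossovers. Comparing them with the parentals, only the z allele has switched, so z is the middle locus and the order is l – z – h.
l–z: (363 + 13)/2000 = 0.1880; z–h: (202 + 13)/2000 = 0.1075.
Expected DCO frequency = 0.1880 × 0.1075 ≈ 0.02021; observed = 13/2000 ≈ 0.00650.
Coefficient of coincidence = 0.00650/0.02021 ≈ 0.32.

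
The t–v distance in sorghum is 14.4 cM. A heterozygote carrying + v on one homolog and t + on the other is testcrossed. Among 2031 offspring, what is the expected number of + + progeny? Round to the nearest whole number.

A map distance of 14.4 cM corresponds to a recombination frequency of 0.144.
The F1 is + v / t +, so + + is a recombinant gamete class with expected frequency r/2 = 0.144/2 = 0.0720.
Expected number = 0.0720 × 2031 = 146.23 ≈ 146.

146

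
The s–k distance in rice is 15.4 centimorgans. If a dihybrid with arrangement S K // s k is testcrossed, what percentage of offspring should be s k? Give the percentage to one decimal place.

A map distance of 15.4 centimorgans corresponds to a recombination frequency of 0.154.
The F1 is S K / s k, so s k is a parental gamete class with expected frequency (1 − r)/2 = 0.846/2 = 0.4230.
That is 0.4230 = 42.3% of the progeny.

42.3%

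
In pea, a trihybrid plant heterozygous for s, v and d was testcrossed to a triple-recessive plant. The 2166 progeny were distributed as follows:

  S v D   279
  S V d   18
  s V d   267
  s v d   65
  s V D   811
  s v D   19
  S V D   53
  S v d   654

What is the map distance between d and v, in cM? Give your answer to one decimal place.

26.9 cM

The two most frequent reciprocal classes, S v d and s V D, are the parental types, so the F1 was S v d / s V D.
The two rarest classes, S V d and s v D, are the double crossovers. Comparing them with the parentals, only the v allele has switched, so v is the middle locus and the order is s – v – d.
Crossovers in the v–d interval produce the single-crossover classes S v D and s V d (279 + 267 = 546) plus the double crossovers (37).
RF(v–d) = (546 + 37) / 2166 = 583/2166 = 0.2692 → 26.9 cM.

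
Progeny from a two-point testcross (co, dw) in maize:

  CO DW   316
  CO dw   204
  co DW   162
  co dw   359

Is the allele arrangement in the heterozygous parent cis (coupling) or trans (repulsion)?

The two most frequent classes are CO DW (316) and co dw (359); these are the parental (non-recombinant) types.
So the F1 carried CO DW on one chromosome and co dw on the other — the recessive alleles are on the same chromosome (cis / coupling).

cis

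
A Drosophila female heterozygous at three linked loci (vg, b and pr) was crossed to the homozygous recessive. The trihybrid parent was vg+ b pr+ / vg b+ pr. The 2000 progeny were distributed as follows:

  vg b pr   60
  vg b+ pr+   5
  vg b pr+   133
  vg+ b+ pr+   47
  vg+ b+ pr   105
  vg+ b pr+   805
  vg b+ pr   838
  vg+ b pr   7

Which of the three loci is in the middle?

The two rarest classes, vg+ b pr and vg b+ pr+, are the double crossovers. Comparing them with the parentals, only the pr allele has switched, so pr is the middle locus and the order is vg – pr – b.

pr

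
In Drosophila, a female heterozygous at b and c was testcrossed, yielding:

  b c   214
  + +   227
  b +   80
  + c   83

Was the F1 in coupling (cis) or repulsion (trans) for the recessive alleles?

The two most frequent classes are + + (227) and b c (214); these are the parental (non-recombinant) types.
So the F1 carried + + on one chromosome and b c on the other — the recessive alleles are on the same chromosome (cis / coupling).

cis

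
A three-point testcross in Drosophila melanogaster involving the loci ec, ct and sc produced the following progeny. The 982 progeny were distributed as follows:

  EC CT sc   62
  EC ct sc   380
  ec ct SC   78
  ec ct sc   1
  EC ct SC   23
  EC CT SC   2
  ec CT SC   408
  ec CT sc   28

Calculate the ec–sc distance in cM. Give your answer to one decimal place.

The two most frequent reciprocal classes, EC ct sc and ec CT SC, are the parental types, so the F1 was EC ct sc / ec CT SC.
The two rarest classes, ec ct sc and EC CT SC, are the double crossovers. Comparing them with the parentals, only the ec allele has switched, so ec is the middle locus and the order is sc – ec – ct.
Crossovers in the sc–ec interval produce the single-crossover classes EC ct SC and ec CT sc (23 + 28 = 51) plus the double crossovers (3).
RF(sc–ec) = (51 + 3) / 982 = 54/982 = 0.0550 → 5.5 cM.

5.5 cM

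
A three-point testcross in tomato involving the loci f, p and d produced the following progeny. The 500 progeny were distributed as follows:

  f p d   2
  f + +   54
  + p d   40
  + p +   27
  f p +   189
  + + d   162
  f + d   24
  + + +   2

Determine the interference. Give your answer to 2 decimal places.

0.63

The two most frequent reciprocal classes, f p + and + + d, are the parental types, so the F1 was f p + / + + d.
The two rarest classes, f p d and + + +, are the double crossovers. Comparing them with the parentals, only the d allele has switched, so d is the middle locus and the order is p – d – f.
p–d: (94 + 4)/500 = 0.1960; d–f: (51 + 4)/500 = 0.1100.
Expected DCO frequency = 0.1960 × 0.1100 ≈ 0.02156; observed = 4/500 ≈ 0.00800.
Coefficient of coincidence = 0.00800/0.02156 ≈ 0.37; interference = 1 − 0.37 = 0.63.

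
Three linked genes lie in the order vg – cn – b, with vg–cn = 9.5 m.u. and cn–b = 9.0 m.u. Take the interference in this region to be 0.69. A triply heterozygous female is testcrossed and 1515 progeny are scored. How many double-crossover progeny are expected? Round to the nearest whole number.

4

Map distances give recombination frequencies of 0.095 and 0.090 for the two intervals.
With interference 0.69 (so coincidence = 0.31), expected double-crossover frequency = 0.095 × 0.090 × 0.31 = 0.00265.
Expected number = 0.00265 × 1515 = 4.02 ≈ 4.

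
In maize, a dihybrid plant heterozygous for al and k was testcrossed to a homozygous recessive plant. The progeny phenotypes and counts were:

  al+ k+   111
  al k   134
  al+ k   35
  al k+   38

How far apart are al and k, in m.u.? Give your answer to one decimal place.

23.0 m.u.

The two most frequent classes, al+ k+ (111) and al k (134), are the parental types, so the F1 was al+ k+ / al k.
The recombinant classes are al+ k and al k+: 35 + 38 = 73.
Recombination frequency = 73/318 = 0.2296 ≈ 23.0%, i.e. 23.0 m.u.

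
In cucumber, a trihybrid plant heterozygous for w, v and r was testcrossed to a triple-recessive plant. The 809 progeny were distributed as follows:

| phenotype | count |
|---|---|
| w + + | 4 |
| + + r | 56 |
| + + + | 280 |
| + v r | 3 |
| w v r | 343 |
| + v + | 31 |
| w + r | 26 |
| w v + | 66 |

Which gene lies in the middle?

w

The two most frequent reciprocal classes, + + + and w v r, are the parental types, so the F1 was + + + / w v r.
The two rarest classes, w + + and + v r, are the double crossovers. Comparing them with the parentals, only the w allele has switched, so w is the middle locus and the order is r – w – v.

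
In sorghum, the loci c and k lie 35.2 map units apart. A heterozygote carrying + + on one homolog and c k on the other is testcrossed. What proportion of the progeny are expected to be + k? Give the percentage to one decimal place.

A map distance of 35.2 map units corresponds to a recombination frequency of 0.352.
The F1 is + + / c k, so + k is a recombinant gamete class with expected frequency r/2 = 0.352/2 = 0.1760.
That is 0.1760 = 17.6% of the progeny.

17.6%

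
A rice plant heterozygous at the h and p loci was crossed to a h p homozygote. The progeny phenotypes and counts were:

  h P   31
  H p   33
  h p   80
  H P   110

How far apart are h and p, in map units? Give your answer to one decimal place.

25.2 map units

The two most frequent classes, H P (110) and h p (80), are the parental types, so the F1 was H P / h p.
The recombinant classes are H p and h P: 33 + 31 = 64.
Recombination frequency = 64/254 = 0.2520 ≈ 25.2%, i.e. 25.2 map units.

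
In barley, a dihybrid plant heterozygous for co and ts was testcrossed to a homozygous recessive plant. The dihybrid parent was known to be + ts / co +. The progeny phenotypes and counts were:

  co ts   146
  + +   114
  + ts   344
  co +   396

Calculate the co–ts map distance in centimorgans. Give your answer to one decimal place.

The recombinant classes are + + and co ts: 114 + 146 = 260.
Recombination frequency = 260/1000 = 0.2600 ≈ 26.0%, i.e. 26.0 centimorgans.

26.0 centimorgans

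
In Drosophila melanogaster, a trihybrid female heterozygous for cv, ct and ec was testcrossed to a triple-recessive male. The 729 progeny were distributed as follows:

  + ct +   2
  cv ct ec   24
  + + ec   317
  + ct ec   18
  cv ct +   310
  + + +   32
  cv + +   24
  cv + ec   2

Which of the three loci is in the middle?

cv

The two most frequent reciprocal classes, cv ct + and + + ec, are the parental types, so the F1 was cv ct + / + + ec.
The two rarest classes, + ct + and cv + ec, are the double crossovers. Comparing them with the parentals, only the cv allele has switched, so cv is the middle locus and the order is ec – cv – ct.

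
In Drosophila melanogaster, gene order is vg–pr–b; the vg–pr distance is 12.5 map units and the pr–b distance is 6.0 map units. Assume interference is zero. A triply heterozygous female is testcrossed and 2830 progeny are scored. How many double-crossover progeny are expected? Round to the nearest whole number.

Map distances give recombination frequencies of 0.125 and 0.060 for the two intervals.
With no interference, expected double-crossover frequency = 0.125 × 0.060 = 0.00750.
Expected number = 0.00750 × 2830 = 21.22 ≈ 21.

21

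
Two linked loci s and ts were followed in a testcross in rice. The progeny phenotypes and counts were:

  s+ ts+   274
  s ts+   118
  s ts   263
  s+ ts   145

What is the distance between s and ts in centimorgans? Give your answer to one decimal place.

32.9 centimorgans

The two most frequent classes, s+ ts+ (274) and s ts (263), are the parental types, so the F1 was s+ ts+ / s ts.
The recombinant classes are s+ ts and s ts+: 145 + 118 = 263.
Recombination frequency = 263/800 = 0.3287 ≈ 32.9%, i.e. 32.9 centimorgans.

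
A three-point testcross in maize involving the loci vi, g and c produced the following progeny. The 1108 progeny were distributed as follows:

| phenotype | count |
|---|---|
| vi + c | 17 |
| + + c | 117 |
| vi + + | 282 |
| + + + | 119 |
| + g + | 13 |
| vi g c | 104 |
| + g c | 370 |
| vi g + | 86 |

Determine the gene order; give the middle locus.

The two most frequent reciprocal classes, vi + + and + g c, are the parental types, so the F1 was vi + + / + g c.
The two rarest classes, vi + c and + g +, are the double crossovers. Comparing them with the parentals, only the c allele has switched, so c is the middle locus and the order is vi – c – g.

c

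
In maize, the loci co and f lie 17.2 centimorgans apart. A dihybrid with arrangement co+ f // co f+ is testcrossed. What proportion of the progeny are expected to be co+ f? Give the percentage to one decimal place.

A map distance of 17.2 centimorgans corresponds to a recombination frequency of 0.172.
The F1 is co+ f / co f+, so co+ f is a parental gamete class with expected frequency (1 − r)/2 = 0.828/2 = 0.4140.
That is 0.4140 = 41.4% of the progeny.

41.4%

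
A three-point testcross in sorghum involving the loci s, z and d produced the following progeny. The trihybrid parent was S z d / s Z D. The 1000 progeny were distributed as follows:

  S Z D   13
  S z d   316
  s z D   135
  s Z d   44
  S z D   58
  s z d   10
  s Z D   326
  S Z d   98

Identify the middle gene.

The two rarest classes, s z d and S Z D, are the double crossovers. Comparing them with the parentals, only the s allele has switched, so s is the middle locus and the order is z – s – d.

s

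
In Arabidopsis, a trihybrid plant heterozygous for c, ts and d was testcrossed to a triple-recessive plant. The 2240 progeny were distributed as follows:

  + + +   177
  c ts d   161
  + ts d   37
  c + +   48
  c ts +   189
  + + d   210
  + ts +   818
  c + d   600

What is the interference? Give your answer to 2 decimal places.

0.07

The two most frequent reciprocal classes, c + d and + ts +, are the parental types, so the F1 was c + d / + ts +.
The two rarest classes, c + + and + ts d, are the double crossovers. Comparing them with the parentals, only the d allele has switched, so d is the middle locus and the order is ts – d – c.
ts–d: (338 + 85)/2240 = 0.1888; d–c: (399 + 85)/2240 = 0.2161.
Expected DCO frequency = 0.1888 × 0.2161 ≈ 0.04080; observed = 85/2240 ≈ 0.03795.
Coefficient of coincidence = 0.03795/0.04080 ≈ 0.93; interference = 1 − 0.93 = 0.07.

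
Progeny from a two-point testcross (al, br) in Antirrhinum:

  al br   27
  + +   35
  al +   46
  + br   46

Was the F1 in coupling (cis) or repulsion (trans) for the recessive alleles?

trans

The two most frequent classes are + br (46) and al + (46); these are the parental (non-recombinant) types.
So the F1 carried + br on one chromosome and al + on the other — the recessive alleles are on opposite chromosomes (trans / repulsion).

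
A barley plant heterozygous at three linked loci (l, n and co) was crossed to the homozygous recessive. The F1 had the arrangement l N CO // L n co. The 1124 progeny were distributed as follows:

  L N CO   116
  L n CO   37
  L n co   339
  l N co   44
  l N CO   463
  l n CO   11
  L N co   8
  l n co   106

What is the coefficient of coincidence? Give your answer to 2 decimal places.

The two rarest classes, l n CO and L N co, are the double crossovers. Comparing them with the parentals, only the n allele has switched, so n is the middle locus and the order is l – n – co.
l–n: (222 + 19)/1124 = 0.2144; n–co: (81 + 19)/1124 = 0.0890.
Expected DCO frequency = 0.2144 × 0.0890 ≈ 0.01908; observed = 19/1124 ≈ 0.01690.
Coefficient of coincidence = 0.01690/0.01908 ≈ 0.89.

0.89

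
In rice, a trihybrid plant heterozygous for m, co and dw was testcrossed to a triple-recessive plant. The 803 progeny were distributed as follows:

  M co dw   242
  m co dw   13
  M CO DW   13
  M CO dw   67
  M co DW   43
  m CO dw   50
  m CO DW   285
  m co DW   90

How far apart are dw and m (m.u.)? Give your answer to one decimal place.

14.8 m.u.

The two most frequent reciprocal classes, m CO DW and M co dw, are the parental types, so the F1 was m CO DW / M co dw.
The two rarest classes, M CO DW and m co dw, are the double crossovers. Comparing them with the parentals, only the m allele has switched, so m is the middle locus and the order is co – m – dw.
Crossovers in the m–dw interval produce the single-crossover classes m CO dw and M co DW (50 + 43 = 93) plus the double crossovers (26).
RF(m–dw) = (93 + 26) / 803 = 119/803 = 0.1482 → 14.8 m.u.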